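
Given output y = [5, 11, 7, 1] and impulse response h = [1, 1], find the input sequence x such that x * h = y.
Deconvolve y=[5, 11, 7, 1] by h=[1, 1]. Since h[0]=1, solve forward: x[0] = y[0] / 1 = 5; x[1] = (y[1] - 5×1) / 1 = 6; x[2] = (y[2] - 6×1) / 1 = 1. So x = [5, 6, 1]. Check by forward convolution: y[0] = 5×1 = 5; y[1] = 5×1 + 6×1 = 11; y[2] = 6×1 + 1×1 = 7; y[3] = 1×1 = 1

[5, 6, 1]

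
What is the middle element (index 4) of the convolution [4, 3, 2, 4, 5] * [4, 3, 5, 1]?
Use y[k] = Σ_i a[i]·b[k-i] at k=4. y[4] = 3×1 + 2×5 + 4×3 + 5×4 = 45

45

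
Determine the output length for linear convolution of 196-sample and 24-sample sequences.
Linear/full convolution length: m + n - 1 = 196 + 24 - 1 = 219

219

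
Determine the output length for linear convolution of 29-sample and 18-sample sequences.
Linear/full convolution length: m + n - 1 = 29 + 18 - 1 = 46

46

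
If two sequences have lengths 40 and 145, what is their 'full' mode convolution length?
Linear/full convolution length: m + n - 1 = 40 + 145 - 1 = 184

184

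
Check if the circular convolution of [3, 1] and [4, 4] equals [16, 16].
Recompute circular convolution of [3, 1] and [4, 4]: y[0] = 3×4 + 1×4 = 16; y[1] = 3×4 + 1×4 = 16 → [16, 16]. Given [16, 16] matches, so answer: Yes

Yes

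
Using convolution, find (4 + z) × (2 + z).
Ascending coefficients: a = [4, 1], b = [2, 1]. c[0] = 4×2 = 8; c[1] = 4×1 + 1×2 = 6; c[2] = 1×1 = 1. Result coefficients: [8, 6, 1] → 8 + 6z + z^2

8 + 6z + z^2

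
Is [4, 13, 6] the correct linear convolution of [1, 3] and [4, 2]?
Recompute linear convolution of [1, 3] and [4, 2]: y[0] = 1×4 = 4; y[1] = 1×2 + 3×4 = 14; y[2] = 3×2 = 6 → [4, 14, 6]. Compare to given [4, 13, 6]: they differ at index 1: given 13, correct 14, so answer: No

No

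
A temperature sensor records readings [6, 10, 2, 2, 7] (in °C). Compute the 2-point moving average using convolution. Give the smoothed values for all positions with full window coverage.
2-point moving average kernel = [1, 1]. Apply in 'valid' mode (full window coverage): avg[0] = (6 + 10) / 2 = 8.0; avg[1] = (10 + 2) / 2 = 6.0; avg[2] = (2 + 2) / 2 = 2.0; avg[3] = (2 + 7) / 2 = 4.5. Smoothed values: [8.0, 6.0, 2.0, 4.5]

[8.0, 6.0, 2.0, 4.5]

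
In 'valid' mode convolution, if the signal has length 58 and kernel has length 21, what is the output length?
'Valid' mode counts only positions where the kernel fully overlaps the signal: m - n + 1 = 58 - 21 + 1 = 38

38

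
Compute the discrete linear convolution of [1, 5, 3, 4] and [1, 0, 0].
y[0] = 1×1 = 1; y[1] = 1×0 + 5×1 = 5; y[2] = 1×0 + 5×0 + 3×1 = 3; y[3] = 5×0 + 3×0 + 4×1 = 4; y[4] = 3×0 + 4×0 = 0; y[5] = 4×0 = 0

[1, 5, 3, 4, 0, 0]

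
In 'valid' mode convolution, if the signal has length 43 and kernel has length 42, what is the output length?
'Valid' mode counts only positions where the kernel fully overlaps the signal: m - n + 1 = 43 - 42 + 1 = 2

2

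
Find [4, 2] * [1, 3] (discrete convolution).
y[0] = 4×1 = 4; y[1] = 4×3 + 2×1 = 14; y[2] = 2×3 = 6

[4, 14, 6]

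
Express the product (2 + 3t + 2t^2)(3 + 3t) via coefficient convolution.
Ascending coefficients: a = [2, 3, 2], b = [3, 3]. c[0] = 2×3 = 6; c[1] = 2×3 + 3×3 = 15; c[2] = 3×3 + 2×3 = 15; c[3] = 2×3 = 6. Result coefficients: [6, 15, 15, 6] → 6 + 15t + 15t^2 + 6t^3

6 + 15t + 15t^2 + 6t^3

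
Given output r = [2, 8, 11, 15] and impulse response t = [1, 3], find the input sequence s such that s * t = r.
Deconvolve r=[2, 8, 11, 15] by t=[1, 3]. Since t[0]=1, solve forward: s[0] = r[0] / 1 = 2; s[1] = (r[1] - 2×3) / 1 = 2; s[2] = (r[2] - 2×3) / 1 = 5. So s = [2, 2, 5]. Check by forward convolution: r[0] = 2×1 = 2; r[1] = 2×3 + 2×1 = 8; r[2] = 2×3 + 5×1 = 11; r[3] = 5×3 = 15

[2, 2, 5]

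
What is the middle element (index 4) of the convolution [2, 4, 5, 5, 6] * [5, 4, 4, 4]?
Use y[k] = Σ_i a[i]·b[k-i] at k=4. y[4] = 4×4 + 5×4 + 5×4 + 6×5 = 86

86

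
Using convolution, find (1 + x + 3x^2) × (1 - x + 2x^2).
Ascending coefficients: a = [1, 1, 3], b = [1, -1, 2]. c[0] = 1×1 = 1; c[1] = 1×-1 + 1×1 = 0; c[2] = 1×2 + 1×-1 + 3×1 = 4; c[3] = 1×2 + 3×-1 = -1; c[4] = 3×2 = 6. Result coefficients: [1, 0, 4, -1, 6] → 1 + 4x^2 - x^3 + 6x^4

1 + 4x^2 - x^3 + 6x^4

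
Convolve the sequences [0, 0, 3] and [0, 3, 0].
y[0] = 0×0 = 0; y[1] = 0×3 + 0×0 = 0; y[2] = 0×0 + 0×3 + 3×0 = 0; y[3] = 0×0 + 3×3 = 9; y[4] = 3×0 = 0

[0, 0, 0, 9, 0]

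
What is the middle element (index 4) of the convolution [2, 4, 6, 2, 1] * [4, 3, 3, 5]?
Use y[k] = Σ_i a[i]·b[k-i] at k=4. y[4] = 4×5 + 6×3 + 2×3 + 1×4 = 48

48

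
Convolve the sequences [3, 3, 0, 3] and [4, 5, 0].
y[0] = 3×4 = 12; y[1] = 3×5 + 3×4 = 27; y[2] = 3×0 + 3×5 + 0×4 = 15; y[3] = 3×0 + 0×5 + 3×4 = 12; y[4] = 0×0 + 3×5 = 15; y[5] = 3×0 = 0

[12, 27, 15, 12, 15, 0]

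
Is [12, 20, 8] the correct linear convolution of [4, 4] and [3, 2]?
Recompute linear convolution of [4, 4] and [3, 2]: y[0] = 4×3 = 12; y[1] = 4×2 + 4×3 = 20; y[2] = 4×2 = 8 → [12, 20, 8]. Given [12, 20, 8] matches, so answer: Yes

Yes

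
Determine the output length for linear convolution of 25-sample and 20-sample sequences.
Linear/full convolution length: m + n - 1 = 25 + 20 - 1 = 44

44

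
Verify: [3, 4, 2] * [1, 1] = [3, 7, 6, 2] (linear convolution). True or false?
Recompute linear convolution of [3, 4, 2] and [1, 1]: y[0] = 3×1 = 3; y[1] = 3×1 + 4×1 = 7; y[2] = 4×1 + 2×1 = 6; y[3] = 2×1 = 2 → [3, 7, 6, 2]. Given [3, 7, 6, 2] matches, so answer: Yes

Yes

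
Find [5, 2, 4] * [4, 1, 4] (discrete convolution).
y[0] = 5×4 = 20; y[1] = 5×1 + 2×4 = 13; y[2] = 5×4 + 2×1 + 4×4 = 38; y[3] = 2×4 + 4×1 = 12; y[4] = 4×4 = 16

[20, 13, 38, 12, 16]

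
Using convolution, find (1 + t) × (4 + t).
Ascending coefficients: a = [1, 1], b = [4, 1]. c[0] = 1×4 = 4; c[1] = 1×1 + 1×4 = 5; c[2] = 1×1 = 1. Result coefficients: [4, 5, 1] → 4 + 5t + t^2

4 + 5t + t^2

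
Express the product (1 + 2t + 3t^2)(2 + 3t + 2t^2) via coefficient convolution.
Ascending coefficients: a = [1, 2, 3], b = [2, 3, 2]. c[0] = 1×2 = 2; c[1] = 1×3 + 2×2 = 7; c[2] = 1×2 + 2×3 + 3×2 = 14; c[3] = 2×2 + 3×3 = 13; c[4] = 3×2 = 6. Result coefficients: [2, 7, 14, 13, 6] → 2 + 7t + 14t^2 + 13t^3 + 6t^4

2 + 7t + 14t^2 + 13t^3 + 6t^4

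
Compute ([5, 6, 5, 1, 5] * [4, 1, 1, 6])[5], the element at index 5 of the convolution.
Use y[k] = Σ_i a[i]·b[k-i] at k=5. y[5] = 5×6 + 1×1 + 5×1 = 36

36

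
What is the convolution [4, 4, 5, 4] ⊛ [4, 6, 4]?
y[0] = 4×4 = 16; y[1] = 4×6 + 4×4 = 40; y[2] = 4×4 + 4×6 + 5×4 = 60; y[3] = 4×4 + 5×6 + 4×4 = 62; y[4] = 5×4 + 4×6 = 44; y[5] = 4×4 = 16

[16, 40, 60, 62, 44, 16]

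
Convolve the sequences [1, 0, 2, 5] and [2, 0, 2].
y[0] = 1×2 = 2; y[1] = 1×0 + 0×2 = 0; y[2] = 1×2 + 0×0 + 2×2 = 6; y[3] = 0×2 + 2×0 + 5×2 = 10; y[4] = 2×2 + 5×0 = 4; y[5] = 5×2 = 10

[2, 0, 6, 10, 4, 10]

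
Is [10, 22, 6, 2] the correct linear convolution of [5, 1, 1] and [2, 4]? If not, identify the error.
Recompute linear convolution of [5, 1, 1] and [2, 4]: y[0] = 5×2 = 10; y[1] = 5×4 + 1×2 = 22; y[2] = 1×4 + 1×2 = 6; y[3] = 1×4 = 4 → [10, 22, 6, 4]. Compare to given [10, 22, 6, 2]: they differ at index 3: given 2, correct 4, so answer: No

No. Error at index 3: given 2, correct 4.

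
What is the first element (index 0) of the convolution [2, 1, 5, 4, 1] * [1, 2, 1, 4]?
Use y[k] = Σ_i a[i]·b[k-i] at k=0. y[0] = 2×1 = 2

2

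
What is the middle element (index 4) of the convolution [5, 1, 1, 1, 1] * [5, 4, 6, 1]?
Use y[k] = Σ_i a[i]·b[k-i] at k=4. y[4] = 1×1 + 1×6 + 1×4 + 1×5 = 16

16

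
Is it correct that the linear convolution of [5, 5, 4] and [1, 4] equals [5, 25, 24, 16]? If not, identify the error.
Recompute linear convolution of [5, 5, 4] and [1, 4]: y[0] = 5×1 = 5; y[1] = 5×4 + 5×1 = 25; y[2] = 5×4 + 4×1 = 24; y[3] = 4×4 = 16 → [5, 25, 24, 16]. Given [5, 25, 24, 16] matches, so answer: Yes

Yes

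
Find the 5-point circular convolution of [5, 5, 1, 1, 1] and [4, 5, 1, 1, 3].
Use y[k] = Σ_j f[j]·g[(k-j) mod 5]. y[0] = 5×4 + 5×3 + 1×1 + 1×1 + 1×5 = 42; y[1] = 5×5 + 5×4 + 1×3 + 1×1 + 1×1 = 50; y[2] = 5×1 + 5×5 + 1×4 + 1×3 + 1×1 = 38; y[3] = 5×1 + 5×1 + 1×5 + 1×4 + 1×3 = 22; y[4] = 5×3 + 5×1 + 1×1 + 1×5 + 1×4 = 30. Result: [42, 50, 38, 22, 30]

[42, 50, 38, 22, 30]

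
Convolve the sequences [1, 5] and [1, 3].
y[0] = 1×1 = 1; y[1] = 1×3 + 5×1 = 8; y[2] = 5×3 = 15

[1, 8, 15]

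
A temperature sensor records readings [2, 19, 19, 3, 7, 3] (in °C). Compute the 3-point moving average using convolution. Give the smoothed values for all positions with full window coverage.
3-point moving average kernel = [1, 1, 1]. Apply in 'valid' mode (full window coverage): avg[0] = (2 + 19 + 19) / 3 = 13.33; avg[1] = (19 + 19 + 3) / 3 = 13.67; avg[2] = (19 + 3 + 7) / 3 = 9.67; avg[3] = (3 + 7 + 3) / 3 = 4.33. Smoothed values: [13.33, 13.67, 9.67, 4.33]

[13.33, 13.67, 9.67, 4.33]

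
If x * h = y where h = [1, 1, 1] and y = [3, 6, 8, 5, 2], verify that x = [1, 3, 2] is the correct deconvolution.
Forward-compute [1, 3, 2] * [1, 1, 1]: y[0] = 1×1 = 1; y[1] = 1×1 + 3×1 = 4; y[2] = 1×1 + 3×1 + 2×1 = 6; y[3] = 3×1 + 2×1 = 5; y[4] = 2×1 = 2 → [1, 4, 6, 5, 2]. Does not match given y = [3, 6, 8, 5, 2].

Not verified. [1, 3, 2] * [1, 1, 1] = [1, 4, 6, 5, 2], which differs from [3, 6, 8, 5, 2] at index 0.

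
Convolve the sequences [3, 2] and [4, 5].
y[0] = 3×4 = 12; y[1] = 3×5 + 2×4 = 23; y[2] = 2×5 = 10

[12, 23, 10]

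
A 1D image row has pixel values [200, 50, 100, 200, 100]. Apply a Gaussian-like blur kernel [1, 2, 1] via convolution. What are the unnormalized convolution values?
Convolve image row [200, 50, 100, 200, 100] with kernel [1, 2, 1]: y[0] = 200×1 = 200; y[1] = 200×2 + 50×1 = 450; y[2] = 200×1 + 50×2 + 100×1 = 400; y[3] = 50×1 + 100×2 + 200×1 = 450; y[4] = 100×1 + 200×2 + 100×1 = 600; y[5] = 200×1 + 100×2 = 400; y[6] = 100×1 = 100 → [200, 450, 400, 450, 600, 400, 100]. Normalization factor = sum(kernel) = 4.

[200, 450, 400, 450, 600, 400, 100]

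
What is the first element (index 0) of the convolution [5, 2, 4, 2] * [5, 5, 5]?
Use y[k] = Σ_i a[i]·b[k-i] at k=0. y[0] = 5×5 = 25

25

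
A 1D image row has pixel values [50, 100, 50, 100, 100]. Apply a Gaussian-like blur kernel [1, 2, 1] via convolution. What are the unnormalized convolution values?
Convolve image row [50, 100, 50, 100, 100] with kernel [1, 2, 1]: y[0] = 50×1 = 50; y[1] = 50×2 + 100×1 = 200; y[2] = 50×1 + 100×2 + 50×1 = 300; y[3] = 100×1 + 50×2 + 100×1 = 300; y[4] = 50×1 + 100×2 + 100×1 = 350; y[5] = 100×1 + 100×2 = 300; y[6] = 100×1 = 100 → [50, 200, 300, 300, 350, 300, 100]. Normalization factor = sum(kernel) = 4.

[50, 200, 300, 300, 350, 300, 100]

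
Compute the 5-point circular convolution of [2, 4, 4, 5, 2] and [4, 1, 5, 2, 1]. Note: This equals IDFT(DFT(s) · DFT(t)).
Either evaluate y[k] = Σ_j s[j]·t[(k-j) mod 5] directly, or use IDFT(DFT(s) · DFT(t)). y[0] = 2×4 + 4×1 + 4×2 + 5×5 + 2×1 = 47; y[1] = 2×1 + 4×4 + 4×1 + 5×2 + 2×5 = 42; y[2] = 2×5 + 4×1 + 4×4 + 5×1 + 2×2 = 39; y[3] = 2×2 + 4×5 + 4×1 + 5×4 + 2×1 = 50; y[4] = 2×1 + 4×2 + 4×5 + 5×1 + 2×4 = 43. Result: [47, 42, 39, 50, 43]

[47, 42, 39, 50, 43]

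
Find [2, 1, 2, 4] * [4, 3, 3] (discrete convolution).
y[0] = 2×4 = 8; y[1] = 2×3 + 1×4 = 10; y[2] = 2×3 + 1×3 + 2×4 = 17; y[3] = 1×3 + 2×3 + 4×4 = 25; y[4] = 2×3 + 4×3 = 18; y[5] = 4×3 = 12

[8, 10, 17, 25, 18, 12]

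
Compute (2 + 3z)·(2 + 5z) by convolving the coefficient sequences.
Ascending coefficients: a = [2, 3], b = [2, 5]. c[0] = 2×2 = 4; c[1] = 2×5 + 3×2 = 16; c[2] = 3×5 = 15. Result coefficients: [4, 16, 15] → 4 + 16z + 15z^2

4 + 16z + 15z^2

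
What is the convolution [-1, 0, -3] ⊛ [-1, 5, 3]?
y[0] = -1×-1 = 1; y[1] = -1×5 + 0×-1 = -5; y[2] = -1×3 + 0×5 + -3×-1 = 0; y[3] = 0×3 + -3×5 = -15; y[4] = -3×3 = -9

[1, -5, 0, -15, -9]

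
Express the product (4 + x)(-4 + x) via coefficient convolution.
Ascending coefficients: a = [4, 1], b = [-4, 1]. c[0] = 4×-4 = -16; c[1] = 4×1 + 1×-4 = 0; c[2] = 1×1 = 1. Result coefficients: [-16, 0, 1] → -16 + x^2

-16 + x^2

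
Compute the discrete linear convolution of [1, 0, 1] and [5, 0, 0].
y[0] = 1×5 = 5; y[1] = 1×0 + 0×5 = 0; y[2] = 1×0 + 0×0 + 1×5 = 5; y[3] = 0×0 + 1×0 = 0; y[4] = 1×0 = 0

[5, 0, 5, 0, 0]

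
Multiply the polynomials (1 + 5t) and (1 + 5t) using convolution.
Ascending coefficients: a = [1, 5], b = [1, 5]. c[0] = 1×1 = 1; c[1] = 1×5 + 5×1 = 10; c[2] = 5×5 = 25. Result coefficients: [1, 10, 25] → 1 + 10t + 25t^2

1 + 10t + 25t^2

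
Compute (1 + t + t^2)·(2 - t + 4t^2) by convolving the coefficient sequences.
Ascending coefficients: a = [1, 1, 1], b = [2, -1, 4]. c[0] = 1×2 = 2; c[1] = 1×-1 + 1×2 = 1; c[2] = 1×4 + 1×-1 + 1×2 = 5; c[3] = 1×4 + 1×-1 = 3; c[4] = 1×4 = 4. Result coefficients: [2, 1, 5, 3, 4] → 2 + t + 5t^2 + 3t^3 + 4t^4

2 + t + 5t^2 + 3t^3 + 4t^4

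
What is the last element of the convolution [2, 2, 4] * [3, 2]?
Use y[k] = Σ_i a[i]·b[k-i] at k=3. y[3] = 4×2 = 8

8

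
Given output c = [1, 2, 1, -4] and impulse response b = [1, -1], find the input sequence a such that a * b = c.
Deconvolve c=[1, 2, 1, -4] by b=[1, -1]. Since b[0]=1, solve forward: a[0] = c[0] / 1 = 1; a[1] = (c[1] - 1×-1) / 1 = 3; a[2] = (c[2] - 3×-1) / 1 = 4. So a = [1, 3, 4]. Check by forward convolution: c[0] = 1×1 = 1; c[1] = 1×-1 + 3×1 = 2; c[2] = 3×-1 + 4×1 = 1; c[3] = 4×-1 = -4

[1, 3, 4]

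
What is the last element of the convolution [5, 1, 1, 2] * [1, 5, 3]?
Use y[k] = Σ_i a[i]·b[k-i] at k=5. y[5] = 2×3 = 6

6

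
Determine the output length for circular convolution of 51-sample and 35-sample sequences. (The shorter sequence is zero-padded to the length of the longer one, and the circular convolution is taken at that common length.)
Circular convolution (zero-padding the shorter input) has length max(m, n) = max(51, 35) = 51

51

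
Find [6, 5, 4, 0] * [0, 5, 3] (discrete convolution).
y[0] = 6×0 = 0; y[1] = 6×5 + 5×0 = 30; y[2] = 6×3 + 5×5 + 4×0 = 43; y[3] = 5×3 + 4×5 + 0×0 = 35; y[4] = 4×3 + 0×5 = 12; y[5] = 0×3 = 0

[0, 30, 43, 35, 12, 0]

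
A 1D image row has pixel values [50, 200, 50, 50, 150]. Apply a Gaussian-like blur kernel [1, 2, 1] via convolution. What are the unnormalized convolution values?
Convolve image row [50, 200, 50, 50, 150] with kernel [1, 2, 1]: y[0] = 50×1 = 50; y[1] = 50×2 + 200×1 = 300; y[2] = 50×1 + 200×2 + 50×1 = 500; y[3] = 200×1 + 50×2 + 50×1 = 350; y[4] = 50×1 + 50×2 + 150×1 = 300; y[5] = 50×1 + 150×2 = 350; y[6] = 150×1 = 150 → [50, 300, 500, 350, 300, 350, 150]. Normalization factor = sum(kernel) = 4.

[50, 300, 500, 350, 300, 350, 150]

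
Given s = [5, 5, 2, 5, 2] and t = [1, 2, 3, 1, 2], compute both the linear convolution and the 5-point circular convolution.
Linear: y_lin[0] = 5×1 = 5; y_lin[1] = 5×2 + 5×1 = 15; y_lin[2] = 5×3 + 5×2 + 2×1 = 27; y_lin[3] = 5×1 + 5×3 + 2×2 + 5×1 = 29; y_lin[4] = 5×2 + 5×1 + 2×3 + 5×2 + 2×1 = 33; y_lin[5] = 5×2 + 2×1 + 5×3 + 2×2 = 31; y_lin[6] = 2×2 + 5×1 + 2×3 = 15; y_lin[7] = 5×2 + 2×1 = 12; y_lin[8] = 2×2 = 4 → [5, 15, 27, 29, 33, 31, 15, 12, 4]. Circular (length 5): y[0] = 5×1 + 5×2 + 2×1 + 5×3 + 2×2 = 36; y[1] = 5×2 + 5×1 + 2×2 + 5×1 + 2×3 = 30; y[2] = 5×3 + 5×2 + 2×1 + 5×2 + 2×1 = 39; y[3] = 5×1 + 5×3 + 2×2 + 5×1 + 2×2 = 33; y[4] = 5×2 + 5×1 + 2×3 + 5×2 + 2×1 = 33 → [36, 30, 39, 33, 33]

Linear: [5, 15, 27, 29, 33, 31, 15, 12, 4], Circular: [36, 30, 39, 33, 33]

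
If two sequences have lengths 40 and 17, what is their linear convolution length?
Linear/full convolution length: m + n - 1 = 40 + 17 - 1 = 56

56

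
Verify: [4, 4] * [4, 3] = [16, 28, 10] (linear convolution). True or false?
Recompute linear convolution of [4, 4] and [4, 3]: y[0] = 4×4 = 16; y[1] = 4×3 + 4×4 = 28; y[2] = 4×3 = 12 → [16, 28, 12]. Compare to given [16, 28, 10]: they differ at index 2: given 10, correct 12, so answer: No

No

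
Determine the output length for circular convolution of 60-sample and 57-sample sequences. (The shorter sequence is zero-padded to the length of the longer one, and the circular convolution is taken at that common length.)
Circular convolution (zero-padding the shorter input) has length max(m, n) = max(60, 57) = 60

60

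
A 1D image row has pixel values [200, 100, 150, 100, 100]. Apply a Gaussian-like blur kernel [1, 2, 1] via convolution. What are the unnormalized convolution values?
Convolve image row [200, 100, 150, 100, 100] with kernel [1, 2, 1]: y[0] = 200×1 = 200; y[1] = 200×2 + 100×1 = 500; y[2] = 200×1 + 100×2 + 150×1 = 550; y[3] = 100×1 + 150×2 + 100×1 = 500; y[4] = 150×1 + 100×2 + 100×1 = 450; y[5] = 100×1 + 100×2 = 300; y[6] = 100×1 = 100 → [200, 500, 550, 500, 450, 300, 100]. Normalization factor = sum(kernel) = 4.

[200, 500, 550, 500, 450, 300, 100]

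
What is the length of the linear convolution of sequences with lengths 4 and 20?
Linear/full convolution length: m + n - 1 = 4 + 20 - 1 = 23

23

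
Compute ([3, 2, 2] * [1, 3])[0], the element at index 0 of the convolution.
Use y[k] = Σ_i a[i]·b[k-i] at k=0. y[0] = 3×1 = 3

3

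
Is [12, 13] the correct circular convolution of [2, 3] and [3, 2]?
Recompute circular convolution of [2, 3] and [3, 2]: y[0] = 2×3 + 3×2 = 12; y[1] = 2×2 + 3×3 = 13 → [12, 13]. Given [12, 13] matches, so answer: Yes

Yes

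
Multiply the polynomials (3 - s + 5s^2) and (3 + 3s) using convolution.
Ascending coefficients: a = [3, -1, 5], b = [3, 3]. c[0] = 3×3 = 9; c[1] = 3×3 + -1×3 = 6; c[2] = -1×3 + 5×3 = 12; c[3] = 5×3 = 15. Result coefficients: [9, 6, 12, 15] → 9 + 6s + 12s^2 + 15s^3

9 + 6s + 12s^2 + 15s^3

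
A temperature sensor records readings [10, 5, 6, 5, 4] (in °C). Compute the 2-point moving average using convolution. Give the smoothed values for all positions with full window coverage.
2-point moving average kernel = [1, 1]. Apply in 'valid' mode (full window coverage): avg[0] = (10 + 5) / 2 = 7.5; avg[1] = (5 + 6) / 2 = 5.5; avg[2] = (6 + 5) / 2 = 5.5; avg[3] = (5 + 4) / 2 = 4.5. Smoothed values: [7.5, 5.5, 5.5, 4.5]

[7.5, 5.5, 5.5, 4.5]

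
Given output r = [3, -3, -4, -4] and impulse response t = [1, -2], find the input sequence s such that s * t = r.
Deconvolve r=[3, -3, -4, -4] by t=[1, -2]. Since t[0]=1, solve forward: s[0] = r[0] / 1 = 3; s[1] = (r[1] - 3×-2) / 1 = 3; s[2] = (r[2] - 3×-2) / 1 = 2. So s = [3, 3, 2]. Check by forward convolution: r[0] = 3×1 = 3; r[1] = 3×-2 + 3×1 = -3; r[2] = 3×-2 + 2×1 = -4; r[3] = 2×-2 = -4

[3, 3, 2]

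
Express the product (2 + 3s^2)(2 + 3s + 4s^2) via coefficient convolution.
Ascending coefficients: a = [2, 0, 3], b = [2, 3, 4]. c[0] = 2×2 = 4; c[1] = 2×3 + 0×2 = 6; c[2] = 2×4 + 0×3 + 3×2 = 14; c[3] = 0×4 + 3×3 = 9; c[4] = 3×4 = 12. Result coefficients: [4, 6, 14, 9, 12] → 4 + 6s + 14s^2 + 9s^3 + 12s^4

4 + 6s + 14s^2 + 9s^3 + 12s^4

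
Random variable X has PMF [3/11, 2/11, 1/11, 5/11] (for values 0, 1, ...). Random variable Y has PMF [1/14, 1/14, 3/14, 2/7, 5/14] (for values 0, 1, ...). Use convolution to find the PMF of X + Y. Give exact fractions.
P(X+Y=k) = Σ_i P(X=i)·P(Y=k-i) — a convolution of [3/11, 2/11, 1/11, 5/11] and [1/14, 1/14, 3/14, 2/7, 5/14]. P(X+Y=0) = (3/11)×(1/14) = 3/154; P(X+Y=1) = (3/11)×(1/14) + (2/11)×(1/14) = 3/154 + 1/77 = 5/154; P(X+Y=2) = (3/11)×(3/14) + (2/11)×(1/14) + (1/11)×(1/14) = 9/154 + 1/77 + 1/154 = 6/77; P(X+Y=3) = (3/11)×(2/7) + (2/11)×(3/14) + (1/11)×(1/14) + (5/11)×(1/14) = 6/77 + 3/77 + 1/154 + 5/154 = 12/77; P(X+Y=4) = (3/11)×(5/14) + (2/11)×(2/7) + (1/11)×(3/14) + (5/11)×(1/14) = 15/154 + 4/77 + 3/154 + 5/154 = 31/154; P(X+Y=5) = (2/11)×(5/14) + (1/11)×(2/7) + (5/11)×(3/14) = 5/77 + 2/77 + 15/154 = 29/154; P(X+Y=6) = (1/11)×(5/14) + (5/11)×(2/7) = 5/154 + 10/77 = 25/154; P(X+Y=7) = (5/11)×(5/14) = 25/154. PMF: [3/154, 5/154, 6/77, 12/77, 31/154, 29/154, 25/154, 25/154] (sums to 1 ✓)

[3/154, 5/154, 6/77, 12/77, 31/154, 29/154, 25/154, 25/154]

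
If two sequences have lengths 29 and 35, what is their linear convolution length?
Linear/full convolution length: m + n - 1 = 29 + 35 - 1 = 63

63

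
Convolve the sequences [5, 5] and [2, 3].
y[0] = 5×2 = 10; y[1] = 5×3 + 5×2 = 25; y[2] = 5×3 = 15

[10, 25, 15]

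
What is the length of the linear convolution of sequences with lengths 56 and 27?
Linear/full convolution length: m + n - 1 = 56 + 27 - 1 = 82

82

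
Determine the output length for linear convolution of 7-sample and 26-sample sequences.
Linear/full convolution length: m + n - 1 = 7 + 26 - 1 = 32

32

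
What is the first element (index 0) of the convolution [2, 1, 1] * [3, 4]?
Use y[k] = Σ_i a[i]·b[k-i] at k=0. y[0] = 2×3 = 6

6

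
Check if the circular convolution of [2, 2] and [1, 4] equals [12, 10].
Recompute circular convolution of [2, 2] and [1, 4]: y[0] = 2×1 + 2×4 = 10; y[1] = 2×4 + 2×1 = 10 → [10, 10]. Compare to given [12, 10]: they differ at index 0: given 12, correct 10, so answer: No

No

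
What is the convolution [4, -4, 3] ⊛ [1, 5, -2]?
y[0] = 4×1 = 4; y[1] = 4×5 + -4×1 = 16; y[2] = 4×-2 + -4×5 + 3×1 = -25; y[3] = -4×-2 + 3×5 = 23; y[4] = 3×-2 = -6

[4, 16, -25, 23, -6]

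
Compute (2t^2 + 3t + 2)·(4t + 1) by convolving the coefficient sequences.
Ascending coefficients: a = [2, 3, 2], b = [1, 4]. c[0] = 2×1 = 2; c[1] = 2×4 + 3×1 = 11; c[2] = 3×4 + 2×1 = 14; c[3] = 2×4 = 8. Result coefficients: [2, 11, 14, 8] → 8t^3 + 14t^2 + 11t + 2

8t^3 + 14t^2 + 11t + 2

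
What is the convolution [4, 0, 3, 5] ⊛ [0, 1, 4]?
y[0] = 4×0 = 0; y[1] = 4×1 + 0×0 = 4; y[2] = 4×4 + 0×1 + 3×0 = 16; y[3] = 0×4 + 3×1 + 5×0 = 3; y[4] = 3×4 + 5×1 = 17; y[5] = 5×4 = 20

[0, 4, 16, 3, 17, 20]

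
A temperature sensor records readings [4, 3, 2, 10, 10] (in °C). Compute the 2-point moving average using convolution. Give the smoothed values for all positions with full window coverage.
2-point moving average kernel = [1, 1]. Apply in 'valid' mode (full window coverage): avg[0] = (4 + 3) / 2 = 3.5; avg[1] = (3 + 2) / 2 = 2.5; avg[2] = (2 + 10) / 2 = 6.0; avg[3] = (10 + 10) / 2 = 10.0. Smoothed values: [3.5, 2.5, 6.0, 10.0]

[3.5, 2.5, 6.0, 10.0]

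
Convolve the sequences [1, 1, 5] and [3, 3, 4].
y[0] = 1×3 = 3; y[1] = 1×3 + 1×3 = 6; y[2] = 1×4 + 1×3 + 5×3 = 22; y[3] = 1×4 + 5×3 = 19; y[4] = 5×4 = 20

[3, 6, 22, 19, 20]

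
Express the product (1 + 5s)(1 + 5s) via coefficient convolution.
Ascending coefficients: a = [1, 5], b = [1, 5]. c[0] = 1×1 = 1; c[1] = 1×5 + 5×1 = 10; c[2] = 5×5 = 25. Result coefficients: [1, 10, 25] → 1 + 10s + 25s^2

1 + 10s + 25s^2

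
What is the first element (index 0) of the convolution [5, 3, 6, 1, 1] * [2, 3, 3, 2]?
Use y[k] = Σ_i a[i]·b[k-i] at k=0. y[0] = 5×2 = 10

10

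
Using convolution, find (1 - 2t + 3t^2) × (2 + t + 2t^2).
Ascending coefficients: a = [1, -2, 3], b = [2, 1, 2]. c[0] = 1×2 = 2; c[1] = 1×1 + -2×2 = -3; c[2] = 1×2 + -2×1 + 3×2 = 6; c[3] = -2×2 + 3×1 = -1; c[4] = 3×2 = 6. Result coefficients: [2, -3, 6, -1, 6] → 2 - 3t + 6t^2 - t^3 + 6t^4

2 - 3t + 6t^2 - t^3 + 6t^4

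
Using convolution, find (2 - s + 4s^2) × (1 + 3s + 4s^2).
Ascending coefficients: a = [2, -1, 4], b = [1, 3, 4]. c[0] = 2×1 = 2; c[1] = 2×3 + -1×1 = 5; c[2] = 2×4 + -1×3 + 4×1 = 9; c[3] = -1×4 + 4×3 = 8; c[4] = 4×4 = 16. Result coefficients: [2, 5, 9, 8, 16] → 2 + 5s + 9s^2 + 8s^3 + 16s^4

2 + 5s + 9s^2 + 8s^3 + 16s^4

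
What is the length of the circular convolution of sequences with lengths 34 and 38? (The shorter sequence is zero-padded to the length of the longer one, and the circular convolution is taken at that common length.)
Circular convolution (zero-padding the shorter input) has length max(m, n) = max(34, 38) = 38

38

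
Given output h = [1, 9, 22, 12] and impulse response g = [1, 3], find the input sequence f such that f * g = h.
Deconvolve h=[1, 9, 22, 12] by g=[1, 3]. Since g[0]=1, solve forward: f[0] = h[0] / 1 = 1; f[1] = (h[1] - 1×3) / 1 = 6; f[2] = (h[2] - 6×3) / 1 = 4. So f = [1, 6, 4]. Check by forward convolution: h[0] = 1×1 = 1; h[1] = 1×3 + 6×1 = 9; h[2] = 6×3 + 4×1 = 22; h[3] = 4×3 = 12

[1, 6, 4]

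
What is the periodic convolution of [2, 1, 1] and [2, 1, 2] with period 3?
Use y[k] = Σ_j x[j]·h[(k-j) mod 3]. y[0] = 2×2 + 1×2 + 1×1 = 7; y[1] = 2×1 + 1×2 + 1×2 = 6; y[2] = 2×2 + 1×1 + 1×2 = 7. Result: [7, 6, 7]

[7, 6, 7]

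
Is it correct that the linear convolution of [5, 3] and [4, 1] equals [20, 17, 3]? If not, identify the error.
Recompute linear convolution of [5, 3] and [4, 1]: y[0] = 5×4 = 20; y[1] = 5×1 + 3×4 = 17; y[2] = 3×1 = 3 → [20, 17, 3]. Given [20, 17, 3] matches, so answer: Yes

Yes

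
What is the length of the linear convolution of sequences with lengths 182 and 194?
Linear/full convolution length: m + n - 1 = 182 + 194 - 1 = 375

375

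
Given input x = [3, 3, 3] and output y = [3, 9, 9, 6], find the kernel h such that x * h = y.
Output length 4 = len(x) + len(h) - 1 ⇒ len(h) = 2. Solve h forward using h[k] = (y[k] - Σ_{i≥1} x[i]·h[k-i]) / x[0]: h[0] = y[0] / x[0] = 3 / 3 = 1; h[1] = (y[1] - 3×1) / x[0] = (9 - 3×1) / 3 = 2. So h = [1, 2]. Forward-check [3, 3, 3] * [1, 2]: y[0] = 3×1 = 3; y[1] = 3×2 + 3×1 = 9; y[2] = 3×2 + 3×1 = 9; y[3] = 3×2 = 6 → [3, 9, 9, 6] ✓

[1, 2]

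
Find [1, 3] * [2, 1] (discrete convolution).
y[0] = 1×2 = 2; y[1] = 1×1 + 3×2 = 7; y[2] = 3×1 = 3

[2, 7, 3]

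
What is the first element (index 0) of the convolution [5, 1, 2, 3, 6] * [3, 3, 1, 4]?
Use y[k] = Σ_i a[i]·b[k-i] at k=0. y[0] = 5×3 = 15

15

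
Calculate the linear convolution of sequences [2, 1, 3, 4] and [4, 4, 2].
y[0] = 2×4 = 8; y[1] = 2×4 + 1×4 = 12; y[2] = 2×2 + 1×4 + 3×4 = 20; y[3] = 1×2 + 3×4 + 4×4 = 30; y[4] = 3×2 + 4×4 = 22; y[5] = 4×2 = 8

[8, 12, 20, 30, 22, 8]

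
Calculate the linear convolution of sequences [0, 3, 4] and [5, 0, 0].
y[0] = 0×5 = 0; y[1] = 0×0 + 3×5 = 15; y[2] = 0×0 + 3×0 + 4×5 = 20; y[3] = 3×0 + 4×0 = 0; y[4] = 4×0 = 0

[0, 15, 20, 0, 0]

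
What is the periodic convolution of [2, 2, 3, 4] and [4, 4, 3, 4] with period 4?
Use y[k] = Σ_j x[j]·h[(k-j) mod 4]. y[0] = 2×4 + 2×4 + 3×3 + 4×4 = 41; y[1] = 2×4 + 2×4 + 3×4 + 4×3 = 40; y[2] = 2×3 + 2×4 + 3×4 + 4×4 = 42; y[3] = 2×4 + 2×3 + 3×4 + 4×4 = 42. Result: [41, 40, 42, 42]

[41, 40, 42, 42]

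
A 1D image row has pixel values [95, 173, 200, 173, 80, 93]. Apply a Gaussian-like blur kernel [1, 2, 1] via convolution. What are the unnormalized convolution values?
Convolve image row [95, 173, 200, 173, 80, 93] with kernel [1, 2, 1]: y[0] = 95×1 = 95; y[1] = 95×2 + 173×1 = 363; y[2] = 95×1 + 173×2 + 200×1 = 641; y[3] = 173×1 + 200×2 + 173×1 = 746; y[4] = 200×1 + 173×2 + 80×1 = 626; y[5] = 173×1 + 80×2 + 93×1 = 426; y[6] = 80×1 + 93×2 = 266; y[7] = 93×1 = 93 → [95, 363, 641, 746, 626, 426, 266, 93]. Normalization factor = sum(kernel) = 4.

[95, 363, 641, 746, 626, 426, 266, 93]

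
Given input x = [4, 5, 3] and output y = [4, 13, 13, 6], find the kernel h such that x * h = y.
Output length 4 = len(x) + len(h) - 1 ⇒ len(h) = 2. Solve h forward using h[k] = (y[k] - Σ_{i≥1} x[i]·h[k-i]) / x[0]: h[0] = y[0] / x[0] = 4 / 4 = 1; h[1] = (y[1] - 5×1) / x[0] = (13 - 5×1) / 4 = 2. So h = [1, 2]. Forward-check [4, 5, 3] * [1, 2]: y[0] = 4×1 = 4; y[1] = 4×2 + 5×1 = 13; y[2] = 5×2 + 3×1 = 13; y[3] = 3×2 = 6 → [4, 13, 13, 6] ✓

[1, 2]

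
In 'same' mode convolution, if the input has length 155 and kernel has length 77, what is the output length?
'Same' mode returns an output with the same length as the input: 155

155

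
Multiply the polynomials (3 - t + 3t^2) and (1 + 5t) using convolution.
Ascending coefficients: a = [3, -1, 3], b = [1, 5]. c[0] = 3×1 = 3; c[1] = 3×5 + -1×1 = 14; c[2] = -1×5 + 3×1 = -2; c[3] = 3×5 = 15. Result coefficients: [3, 14, -2, 15] → 3 + 14t - 2t^2 + 15t^3

3 + 14t - 2t^2 + 15t^3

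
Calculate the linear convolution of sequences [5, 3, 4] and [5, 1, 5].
y[0] = 5×5 = 25; y[1] = 5×1 + 3×5 = 20; y[2] = 5×5 + 3×1 + 4×5 = 48; y[3] = 3×5 + 4×1 = 19; y[4] = 4×5 = 20

[25, 20, 48, 19, 20]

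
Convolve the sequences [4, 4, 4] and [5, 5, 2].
y[0] = 4×5 = 20; y[1] = 4×5 + 4×5 = 40; y[2] = 4×2 + 4×5 + 4×5 = 48; y[3] = 4×2 + 4×5 = 28; y[4] = 4×2 = 8

[20, 40, 48, 28, 8]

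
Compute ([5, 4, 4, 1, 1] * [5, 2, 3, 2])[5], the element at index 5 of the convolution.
Use y[k] = Σ_i a[i]·b[k-i] at k=5. y[5] = 4×2 + 1×3 + 1×2 = 13

13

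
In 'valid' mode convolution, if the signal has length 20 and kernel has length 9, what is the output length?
'Valid' mode counts only positions where the kernel fully overlaps the signal: m - n + 1 = 20 - 9 + 1 = 12

12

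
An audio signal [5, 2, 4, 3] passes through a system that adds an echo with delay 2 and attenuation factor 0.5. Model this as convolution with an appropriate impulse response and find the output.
Direct-path + delayed-attenuated-path model → impulse response h = [1, 0, 0.5] (1 at lag 0, 0.5 at lag 2). Output y[n] = x[n] + 0.5·x[n - 2] (with x[n] = 0 outside 0..3): y[0] = 5 + 0.5×0 = 5; y[1] = 2 + 0.5×0 = 2; y[2] = 4 + 0.5×5 = 6.5; y[3] = 3 + 0.5×2 = 4.0; y[4] = 0 + 0.5×4 = 2.0; y[5] = 0 + 0.5×3 = 1.5. So y = [5, 2, 6.5, 4.0, 2.0, 1.5]

[5, 2, 6.5, 4.0, 2.0, 1.5]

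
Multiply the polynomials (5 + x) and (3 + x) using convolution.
Ascending coefficients: a = [5, 1], b = [3, 1]. c[0] = 5×3 = 15; c[1] = 5×1 + 1×3 = 8; c[2] = 1×1 = 1. Result coefficients: [15, 8, 1] → 15 + 8x + x^2

15 + 8x + x^2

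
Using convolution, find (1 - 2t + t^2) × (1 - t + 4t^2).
Ascending coefficients: a = [1, -2, 1], b = [1, -1, 4]. c[0] = 1×1 = 1; c[1] = 1×-1 + -2×1 = -3; c[2] = 1×4 + -2×-1 + 1×1 = 7; c[3] = -2×4 + 1×-1 = -9; c[4] = 1×4 = 4. Result coefficients: [1, -3, 7, -9, 4] → 1 - 3t + 7t^2 - 9t^3 + 4t^4

1 - 3t + 7t^2 - 9t^3 + 4t^4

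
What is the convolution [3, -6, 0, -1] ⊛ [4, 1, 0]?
y[0] = 3×4 = 12; y[1] = 3×1 + -6×4 = -21; y[2] = 3×0 + -6×1 + 0×4 = -6; y[3] = -6×0 + 0×1 + -1×4 = -4; y[4] = 0×0 + -1×1 = -1; y[5] = -1×0 = 0

[12, -21, -6, -4, -1, 0]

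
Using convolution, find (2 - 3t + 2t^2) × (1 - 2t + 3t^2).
Ascending coefficients: a = [2, -3, 2], b = [1, -2, 3]. c[0] = 2×1 = 2; c[1] = 2×-2 + -3×1 = -7; c[2] = 2×3 + -3×-2 + 2×1 = 14; c[3] = -3×3 + 2×-2 = -13; c[4] = 2×3 = 6. Result coefficients: [2, -7, 14, -13, 6] → 2 - 7t + 14t^2 - 13t^3 + 6t^4

2 - 7t + 14t^2 - 13t^3 + 6t^4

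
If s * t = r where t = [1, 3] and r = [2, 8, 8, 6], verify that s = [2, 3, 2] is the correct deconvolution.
Forward-compute [2, 3, 2] * [1, 3]: r[0] = 2×1 = 2; r[1] = 2×3 + 3×1 = 9; r[2] = 3×3 + 2×1 = 11; r[3] = 2×3 = 6 → [2, 9, 11, 6]. Does not match given r = [2, 8, 8, 6].

Not verified. [2, 3, 2] * [1, 3] = [2, 9, 11, 6], which differs from [2, 8, 8, 6] at index 1.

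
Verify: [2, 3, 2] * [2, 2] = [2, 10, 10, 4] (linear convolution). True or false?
Recompute linear convolution of [2, 3, 2] and [2, 2]: y[0] = 2×2 = 4; y[1] = 2×2 + 3×2 = 10; y[2] = 3×2 + 2×2 = 10; y[3] = 2×2 = 4 → [4, 10, 10, 4]. Compare to given [2, 10, 10, 4]: they differ at index 0: given 2, correct 4, so answer: No

No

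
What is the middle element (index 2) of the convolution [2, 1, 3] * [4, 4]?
Use y[k] = Σ_i a[i]·b[k-i] at k=2. y[2] = 1×4 + 3×4 = 16

16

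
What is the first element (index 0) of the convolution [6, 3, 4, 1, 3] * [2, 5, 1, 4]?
Use y[k] = Σ_i a[i]·b[k-i] at k=0. y[0] = 6×2 = 12

12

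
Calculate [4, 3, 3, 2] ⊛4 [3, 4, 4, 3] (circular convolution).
Use y[k] = Σ_j u[j]·v[(k-j) mod 4]. y[0] = 4×3 + 3×3 + 3×4 + 2×4 = 41; y[1] = 4×4 + 3×3 + 3×3 + 2×4 = 42; y[2] = 4×4 + 3×4 + 3×3 + 2×3 = 43; y[3] = 4×3 + 3×4 + 3×4 + 2×3 = 42. Result: [41, 42, 43, 42]

[41, 42, 43, 42]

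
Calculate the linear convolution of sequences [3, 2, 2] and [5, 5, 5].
y[0] = 3×5 = 15; y[1] = 3×5 + 2×5 = 25; y[2] = 3×5 + 2×5 + 2×5 = 35; y[3] = 2×5 + 2×5 = 20; y[4] = 2×5 = 10

[15, 25, 35, 20, 10]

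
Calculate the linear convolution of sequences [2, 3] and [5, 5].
y[0] = 2×5 = 10; y[1] = 2×5 + 3×5 = 25; y[2] = 3×5 = 15

[10, 25, 15]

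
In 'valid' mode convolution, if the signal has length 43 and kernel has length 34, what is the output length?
'Valid' mode counts only positions where the kernel fully overlaps the signal: m - n + 1 = 43 - 34 + 1 = 10

10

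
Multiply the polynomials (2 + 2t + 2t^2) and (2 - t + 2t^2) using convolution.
Ascending coefficients: a = [2, 2, 2], b = [2, -1, 2]. c[0] = 2×2 = 4; c[1] = 2×-1 + 2×2 = 2; c[2] = 2×2 + 2×-1 + 2×2 = 6; c[3] = 2×2 + 2×-1 = 2; c[4] = 2×2 = 4. Result coefficients: [4, 2, 6, 2, 4] → 4 + 2t + 6t^2 + 2t^3 + 4t^4

4 + 2t + 6t^2 + 2t^3 + 4t^4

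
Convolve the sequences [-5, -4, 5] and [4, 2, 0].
y[0] = -5×4 = -20; y[1] = -5×2 + -4×4 = -26; y[2] = -5×0 + -4×2 + 5×4 = 12; y[3] = -4×0 + 5×2 = 10; y[4] = 5×0 = 0

[-20, -26, 12, 10, 0]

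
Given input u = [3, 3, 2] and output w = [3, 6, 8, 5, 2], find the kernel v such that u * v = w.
Output length 5 = len(u) + len(v) - 1 ⇒ len(v) = 3. Solve v forward using v[k] = (w[k] - Σ_{i≥1} u[i]·v[k-i]) / u[0]: v[0] = w[0] / u[0] = 3 / 3 = 1; v[1] = (w[1] - 3×1) / u[0] = (6 - 3×1) / 3 = 1; v[2] = (w[2] - 3×1 - 2×1) / u[0] = (8 - 3×1 - 2×1) / 3 = 1. So v = [1, 1, 1]. Forward-check [3, 3, 2] * [1, 1, 1]: w[0] = 3×1 = 3; w[1] = 3×1 + 3×1 = 6; w[2] = 3×1 + 3×1 + 2×1 = 8; w[3] = 3×1 + 2×1 = 5; w[4] = 2×1 = 2 → [3, 6, 8, 5, 2] ✓

[1, 1, 1]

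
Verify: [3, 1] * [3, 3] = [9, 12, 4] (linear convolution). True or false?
Recompute linear convolution of [3, 1] and [3, 3]: y[0] = 3×3 = 9; y[1] = 3×3 + 1×3 = 12; y[2] = 1×3 = 3 → [9, 12, 3]. Compare to given [9, 12, 4]: they differ at index 2: given 4, correct 3, so answer: No

No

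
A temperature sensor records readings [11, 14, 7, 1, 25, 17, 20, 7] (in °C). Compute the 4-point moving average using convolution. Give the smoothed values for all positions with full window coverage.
4-point moving average kernel = [1, 1, 1, 1]. Apply in 'valid' mode (full window coverage): avg[0] = (11 + 14 + 7 + 1) / 4 = 8.25; avg[1] = (14 + 7 + 1 + 25) / 4 = 11.75; avg[2] = (7 + 1 + 25 + 17) / 4 = 12.5; avg[3] = (1 + 25 + 17 + 20) / 4 = 15.75; avg[4] = (25 + 17 + 20 + 7) / 4 = 17.25. Smoothed values: [8.25, 11.75, 12.5, 15.75, 17.25]

[8.25, 11.75, 12.5, 15.75, 17.25]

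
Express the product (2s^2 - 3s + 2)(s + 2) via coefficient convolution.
Ascending coefficients: a = [2, -3, 2], b = [2, 1]. c[0] = 2×2 = 4; c[1] = 2×1 + -3×2 = -4; c[2] = -3×1 + 2×2 = 1; c[3] = 2×1 = 2. Result coefficients: [4, -4, 1, 2] → 2s^3 + s^2 - 4s + 4

2s^3 + s^2 - 4s + 4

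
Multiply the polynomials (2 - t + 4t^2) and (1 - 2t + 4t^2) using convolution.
Ascending coefficients: a = [2, -1, 4], b = [1, -2, 4]. c[0] = 2×1 = 2; c[1] = 2×-2 + -1×1 = -5; c[2] = 2×4 + -1×-2 + 4×1 = 14; c[3] = -1×4 + 4×-2 = -12; c[4] = 4×4 = 16. Result coefficients: [2, -5, 14, -12, 16] → 2 - 5t + 14t^2 - 12t^3 + 16t^4

2 - 5t + 14t^2 - 12t^3 + 16t^4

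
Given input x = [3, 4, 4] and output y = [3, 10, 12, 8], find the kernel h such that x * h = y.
Output length 4 = len(x) + len(h) - 1 ⇒ len(h) = 2. Solve h forward using h[k] = (y[k] - Σ_{i≥1} x[i]·h[k-i]) / x[0]: h[0] = y[0] / x[0] = 3 / 3 = 1; h[1] = (y[1] - 4×1) / x[0] = (10 - 4×1) / 3 = 2. So h = [1, 2]. Forward-check [3, 4, 4] * [1, 2]: y[0] = 3×1 = 3; y[1] = 3×2 + 4×1 = 10; y[2] = 4×2 + 4×1 = 12; y[3] = 4×2 = 8 → [3, 10, 12, 8] ✓

[1, 2]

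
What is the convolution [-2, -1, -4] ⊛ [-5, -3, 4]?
y[0] = -2×-5 = 10; y[1] = -2×-3 + -1×-5 = 11; y[2] = -2×4 + -1×-3 + -4×-5 = 15; y[3] = -1×4 + -4×-3 = 8; y[4] = -4×4 = -16

[10, 11, 15, 8, -16]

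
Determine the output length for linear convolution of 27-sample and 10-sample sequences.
Linear/full convolution length: m + n - 1 = 27 + 10 - 1 = 36

36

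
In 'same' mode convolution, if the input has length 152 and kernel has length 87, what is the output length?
'Same' mode returns an output with the same length as the input: 152

152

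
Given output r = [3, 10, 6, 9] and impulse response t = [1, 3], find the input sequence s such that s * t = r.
Deconvolve r=[3, 10, 6, 9] by t=[1, 3]. Since t[0]=1, solve forward: s[0] = r[0] / 1 = 3; s[1] = (r[1] - 3×3) / 1 = 1; s[2] = (r[2] - 1×3) / 1 = 3. So s = [3, 1, 3]. Check by forward convolution: r[0] = 3×1 = 3; r[1] = 3×3 + 1×1 = 10; r[2] = 1×3 + 3×1 = 6; r[3] = 3×3 = 9

[3, 1, 3]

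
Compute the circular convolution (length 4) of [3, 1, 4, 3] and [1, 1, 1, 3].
Use y[k] = Σ_j s[j]·t[(k-j) mod 4]. y[0] = 3×1 + 1×3 + 4×1 + 3×1 = 13; y[1] = 3×1 + 1×1 + 4×3 + 3×1 = 19; y[2] = 3×1 + 1×1 + 4×1 + 3×3 = 17; y[3] = 3×3 + 1×1 + 4×1 + 3×1 = 17. Result: [13, 19, 17, 17]

[13, 19, 17, 17]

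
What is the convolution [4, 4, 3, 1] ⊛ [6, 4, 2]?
y[0] = 4×6 = 24; y[1] = 4×4 + 4×6 = 40; y[2] = 4×2 + 4×4 + 3×6 = 42; y[3] = 4×2 + 3×4 + 1×6 = 26; y[4] = 3×2 + 1×4 = 10; y[5] = 1×2 = 2

[24, 40, 42, 26, 10, 2]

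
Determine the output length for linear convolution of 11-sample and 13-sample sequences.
Linear/full convolution length: m + n - 1 = 11 + 13 - 1 = 23

23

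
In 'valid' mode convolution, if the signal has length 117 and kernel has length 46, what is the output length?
'Valid' mode counts only positions where the kernel fully overlaps the signal: m - n + 1 = 117 - 46 + 1 = 72

72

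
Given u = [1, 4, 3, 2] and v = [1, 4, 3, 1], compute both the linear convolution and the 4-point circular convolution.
Linear: y_lin[0] = 1×1 = 1; y_lin[1] = 1×4 + 4×1 = 8; y_lin[2] = 1×3 + 4×4 + 3×1 = 22; y_lin[3] = 1×1 + 4×3 + 3×4 + 2×1 = 27; y_lin[4] = 4×1 + 3×3 + 2×4 = 21; y_lin[5] = 3×1 + 2×3 = 9; y_lin[6] = 2×1 = 2 → [1, 8, 22, 27, 21, 9, 2]. Circular (length 4): y[0] = 1×1 + 4×1 + 3×3 + 2×4 = 22; y[1] = 1×4 + 4×1 + 3×1 + 2×3 = 17; y[2] = 1×3 + 4×4 + 3×1 + 2×1 = 24; y[3] = 1×1 + 4×3 + 3×4 + 2×1 = 27 → [22, 17, 24, 27]

Linear: [1, 8, 22, 27, 21, 9, 2], Circular: [22, 17, 24, 27]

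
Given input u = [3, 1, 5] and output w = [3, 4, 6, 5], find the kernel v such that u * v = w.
Output length 4 = len(u) + len(v) - 1 ⇒ len(v) = 2. Solve v forward using v[k] = (w[k] - Σ_{i≥1} u[i]·v[k-i]) / u[0]: v[0] = w[0] / u[0] = 3 / 3 = 1; v[1] = (w[1] - 1×1) / u[0] = (4 - 1×1) / 3 = 1. So v = [1, 1]. Forward-check [3, 1, 5] * [1, 1]: w[0] = 3×1 = 3; w[1] = 3×1 + 1×1 = 4; w[2] = 1×1 + 5×1 = 6; w[3] = 5×1 = 5 → [3, 4, 6, 5] ✓

[1, 1]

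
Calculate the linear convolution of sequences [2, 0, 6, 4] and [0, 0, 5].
y[0] = 2×0 = 0; y[1] = 2×0 + 0×0 = 0; y[2] = 2×5 + 0×0 + 6×0 = 10; y[3] = 0×5 + 6×0 + 4×0 = 0; y[4] = 6×5 + 4×0 = 30; y[5] = 4×5 = 20

[0, 0, 10, 0, 30, 20]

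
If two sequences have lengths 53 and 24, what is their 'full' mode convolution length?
Linear/full convolution length: m + n - 1 = 53 + 24 - 1 = 76

76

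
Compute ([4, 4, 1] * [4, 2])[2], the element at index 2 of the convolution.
Use y[k] = Σ_i a[i]·b[k-i] at k=2. y[2] = 4×2 + 1×4 = 12

12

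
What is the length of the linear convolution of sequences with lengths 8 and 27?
Linear/full convolution length: m + n - 1 = 8 + 27 - 1 = 34

34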